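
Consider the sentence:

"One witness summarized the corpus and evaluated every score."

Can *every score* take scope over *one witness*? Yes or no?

No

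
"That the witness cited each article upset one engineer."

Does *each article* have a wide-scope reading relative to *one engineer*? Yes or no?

Structurally, *each article* is inside the sentential subject *that the witness cited each article*.
The subject-island constraint blocks QR out of a clausal subject.
So *each article* cannot raise to a position above *one engineer*.

No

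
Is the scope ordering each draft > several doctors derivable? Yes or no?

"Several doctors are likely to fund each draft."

*each draft* is inside a raising infinitive, which is transparent to QR (no CP barrier), so it behaves as a matrix argument.
Nothing blocks QR of the lower DP to a position above the higher one, so inverse scope is available.

Yes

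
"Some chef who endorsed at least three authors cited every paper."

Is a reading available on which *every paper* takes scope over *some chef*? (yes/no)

*every paper* is a matrix argument; only *some chef* is modified by the relative clause *who endorsed at least three authors*, so the RC island is irrelevant to the target quantifier.
Ordinary QR to a clause-peripheral position gives the wide-scope LF for the lower DP.
The sentence is scopally ambiguous between *some chef* > *every paper* and *every paper* > *some chef*.

Yes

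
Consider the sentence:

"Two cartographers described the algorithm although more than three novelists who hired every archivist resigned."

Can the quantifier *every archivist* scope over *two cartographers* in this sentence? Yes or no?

*every archivist* occurs within the relative clause *who hired every archivist*, which is itself inside the adjunct *although more than three novelists who hired every archivist resigned*.
Nested islands: the RC island is itself inside an adjunct island, so wide scope is doubly excluded.
So the wide-scope reading for *every archivist* is blocked.

No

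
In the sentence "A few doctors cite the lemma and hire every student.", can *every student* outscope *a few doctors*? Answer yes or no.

*every student* occurs within one conjunct of the coordinate structure (*hire every student*).
Coordinate structures are islands for non-across-the-board movement, QR included.
Hence only narrow scope for *every student* (under *a few doctors*) survives.

No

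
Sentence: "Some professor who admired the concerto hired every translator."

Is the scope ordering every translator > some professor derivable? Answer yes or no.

*every translator* sits in the matrix clause, not in the relative clause on *some professor*.
Ordinary QR to a clause-peripheral position gives the wide-scope LF for the lower DP.
So *every translator* > *some professor* is among the available readings.

Yes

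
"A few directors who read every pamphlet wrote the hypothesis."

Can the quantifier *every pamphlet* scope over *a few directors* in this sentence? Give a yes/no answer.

No

Structurally, *every pamphlet* is inside the relative clause *who read every pamphlet*.
QR out of a relative clause is ruled out by the relative-clause island constraint.
Hence only narrow scope for *every pamphlet* (under *a few directors*) survives.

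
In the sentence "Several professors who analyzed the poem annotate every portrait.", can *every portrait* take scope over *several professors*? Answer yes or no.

Yes

The RC *who analyzed the poem* is an island, but *every portrait* is not inside it — it is the matrix object, a clausemate of *several professors*.
Ordinary QR to a clause-peripheral position gives the wide-scope LF for the lower DP.
So *every portrait* > *several professors* is among the available readings.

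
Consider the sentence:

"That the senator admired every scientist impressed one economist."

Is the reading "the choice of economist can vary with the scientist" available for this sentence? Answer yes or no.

No

That reading corresponds to *every scientist* > *one economist*.
*every scientist* sits inside the sentential subject *that the senator admired every scientist*.
The subject-island constraint blocks QR out of a clausal subject.
So *every scientist* cannot raise to a position above *one economist*.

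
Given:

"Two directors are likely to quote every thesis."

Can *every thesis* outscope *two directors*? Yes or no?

Yes

*every thesis* is the object of the infinitival complement of a raising predicate; raising infinitives are transparent for QR, so the two DPs are in effect clausemates.
Ordinary QR to a clause-peripheral position gives the wide-scope LF for the lower DP.
Both orderings are possible: *two directors* > *every thesis* and *every thesis* > *two directors*.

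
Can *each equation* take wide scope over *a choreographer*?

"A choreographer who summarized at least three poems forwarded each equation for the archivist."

Although the sentence contains a relative clause (*who summarized at least three poems*), *each equation* is outside it, in the matrix VP.
No island intervenes, so both surface and inverse scope are derivable.
Both orderings are possible: *a choreographer* > *each equation* and *each equation* > *a choreographer*.

Yes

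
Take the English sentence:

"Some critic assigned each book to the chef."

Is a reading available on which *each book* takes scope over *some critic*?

*each book* and *some critic* are in the same minimal clause.
Clause-internal QR can adjoin the lower DP above the subject, yielding the inverse reading.

Yes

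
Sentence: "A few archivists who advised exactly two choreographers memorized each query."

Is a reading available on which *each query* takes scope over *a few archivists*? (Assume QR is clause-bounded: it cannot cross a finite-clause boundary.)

*each query* sits in the matrix clause, not in the relative clause on *a few archivists*.
Nothing blocks QR of the lower DP to a position above the higher one, so inverse scope is available.
So *each query* > *a few archivists* is among the available readings.

Yes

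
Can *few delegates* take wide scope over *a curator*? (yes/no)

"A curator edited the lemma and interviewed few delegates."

No

*few delegates* occurs within one conjunct of the coordinate structure (*interviewed few delegates*).
Asymmetric QR out of one conjunct violates the Coordinate Structure Constraint.
So *few delegates* cannot raise to a position above *a curator*.
(Only the surface reading survives: one fixed curator with respect to all the relevant delegates.)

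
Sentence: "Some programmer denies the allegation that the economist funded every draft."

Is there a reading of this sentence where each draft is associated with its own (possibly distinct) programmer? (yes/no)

No

The paraphrase describes the scope ordering *every draft* > *some programmer*.
*every draft* sits inside the complex NP *the allegation that the economist funded every draft*.
Since the clause is the complement of a nominal head, the CNPC blocks scope extraction.
So the wide-scope reading for *every draft* is blocked.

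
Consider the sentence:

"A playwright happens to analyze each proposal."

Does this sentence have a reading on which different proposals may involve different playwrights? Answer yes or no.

The described interpretation is the *each proposal* > *a playwright* scoping.
Infinitival complements of raising predicates do not block QR; *each proposal* and *a playwright* are effectively clausemates.
QR within a single clause is free, so the lower quantifier may take scope over the higher one.

Yes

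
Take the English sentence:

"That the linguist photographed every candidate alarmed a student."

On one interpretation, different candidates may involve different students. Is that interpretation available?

No

The paraphrase describes the scope ordering *every candidate* > *a student*.
Structurally, *every candidate* is inside the sentential subject *that the linguist photographed every candidate*.
Subjects — clausal subjects included — are islands for extraction, and QR is no exception.
So *every candidate* cannot raise to a position above *a student*.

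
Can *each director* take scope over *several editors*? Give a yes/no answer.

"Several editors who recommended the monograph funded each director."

Yes

*each director* is a matrix argument; only *several editors* is modified by the relative clause *who recommended the monograph*, so the RC island is irrelevant to the target quantifier.
Ordinary QR to a clause-peripheral position gives the wide-scope LF for the lower DP.
The sentence is scopally ambiguous between *several editors* > *each director* and *each director* > *several editors*.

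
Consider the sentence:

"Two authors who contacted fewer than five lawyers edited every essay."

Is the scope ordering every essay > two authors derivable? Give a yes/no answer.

*every essay* sits in the matrix clause, not in the relative clause on *two authors*.
With no island boundary between them, the object can take inverse scope over the subject via ordinary QR within the clause.

Yes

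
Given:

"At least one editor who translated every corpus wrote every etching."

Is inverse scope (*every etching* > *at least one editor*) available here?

Yes

*every etching* is a matrix argument; only *at least one editor* is modified by the relative clause *who translated every corpus*, so the RC island is irrelevant to the target quantifier.
Clause-internal QR can adjoin the lower DP above the subject, yielding the inverse reading.
The sentence is scopally ambiguous between *at least one editor* > *every etching* and *every etching* > *at least one editor*.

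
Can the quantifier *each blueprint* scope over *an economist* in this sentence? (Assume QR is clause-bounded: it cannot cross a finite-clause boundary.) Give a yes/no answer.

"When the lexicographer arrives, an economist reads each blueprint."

Yes

Although there is an adjunct clause, *each blueprint* is in the main clause, not inside the adjunct.
Ordinary QR to a clause-peripheral position gives the wide-scope LF for the lower DP.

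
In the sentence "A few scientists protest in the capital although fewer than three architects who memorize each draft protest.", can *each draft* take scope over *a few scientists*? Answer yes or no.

No

Structurally, *each draft* is inside the relative clause *who memorize each draft*, which is itself inside the adjunct *although fewer than three architects who memorize each draft protest*.
The quantifier would have to escape first the RC and then the adjunct — two independent island violations.
So *each draft* cannot raise to a position above *a few scientists*.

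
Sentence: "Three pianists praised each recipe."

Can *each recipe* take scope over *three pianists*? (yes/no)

Yes

*each recipe* and *three pianists* are in the same minimal clause.
No island intervenes, so both surface and inverse scope are derivable.
So *each recipe* > *three pianists* is among the available readings.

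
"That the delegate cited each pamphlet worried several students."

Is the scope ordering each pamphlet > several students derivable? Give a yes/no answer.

No

*each pamphlet* is embedded in the sentential subject *that the delegate cited each pamphlet*.
The subject-island constraint blocks QR out of a clausal subject.
*each pamphlet* is confined to the island and cannot take scope over *several students*.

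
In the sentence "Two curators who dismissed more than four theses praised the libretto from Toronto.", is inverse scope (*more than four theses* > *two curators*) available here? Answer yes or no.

*more than four theses* is embedded in the relative clause *who dismissed more than four theses*.
The relative clause forms an island for QR, so the quantifier is confined to the head noun's restrictor.
Hence only narrow scope for *more than four theses* (under *two curators*) survives.

No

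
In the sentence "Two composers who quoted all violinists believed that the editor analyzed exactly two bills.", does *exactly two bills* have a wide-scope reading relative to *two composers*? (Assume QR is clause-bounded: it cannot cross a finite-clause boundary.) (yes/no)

No

*exactly two bills* occurs within the finite complement clause *that the editor analyzed exactly two bills*.
Given the clause-boundedness assumption, QR cannot cross the finite CP into the matrix.
So *exactly two bills* cannot raise to a position above *two composers*.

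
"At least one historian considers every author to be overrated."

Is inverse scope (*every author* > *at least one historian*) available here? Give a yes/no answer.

*every author* is the subject of an ECM infinitive — the infinitival complement of an ECM verb is not a scope island, so *every author* can raise into the matrix clause.
No island intervenes, so both surface and inverse scope are derivable.

Yes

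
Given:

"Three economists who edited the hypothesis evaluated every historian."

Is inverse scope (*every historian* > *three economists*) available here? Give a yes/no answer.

The RC *who edited the hypothesis* is an island, but *every historian* is not inside it — it is the matrix object, a clausemate of *three economists*.
Clause-internal QR can adjoin the lower DP above the subject, yielding the inverse reading.
The sentence is scopally ambiguous between *three economists* > *every historian* and *every historian* > *three economists*.

Yes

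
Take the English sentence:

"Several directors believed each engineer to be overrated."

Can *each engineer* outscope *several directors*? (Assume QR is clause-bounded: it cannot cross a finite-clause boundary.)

The ECM infinitive is scope-transparent — *each engineer* is free to raise above *several directors*.
Nothing blocks QR of the lower DP to a position above the higher one, so inverse scope is available.

Yes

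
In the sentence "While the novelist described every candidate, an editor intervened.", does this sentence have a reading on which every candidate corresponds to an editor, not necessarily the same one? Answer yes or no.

No

The described interpretation is the *every candidate* > *an editor* scoping.
*every candidate* occurs within the adjunct clause *while the novelist described every candidate*.
Adjunct clauses are scope islands: a quantifier inside an adjunct cannot raise into the matrix clause.
So *every candidate* cannot raise to a position above *an editor*.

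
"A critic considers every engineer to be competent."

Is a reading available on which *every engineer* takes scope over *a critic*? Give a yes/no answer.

Yes

*every engineer* is the subject of an ECM infinitive — the infinitival complement of an ECM verb is not a scope island, so *every engineer* can raise into the matrix clause.
Nothing blocks QR of the lower DP to a position above the higher one, so inverse scope is available.
Both orderings are possible: *a critic* > *every engineer* and *every engineer* > *a critic*.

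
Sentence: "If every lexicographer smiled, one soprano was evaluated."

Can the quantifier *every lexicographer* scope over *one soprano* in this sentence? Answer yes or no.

No

*every lexicographer* is embedded in the adjunct clause *if every lexicographer smiled*.
Adjunct clauses are scope islands: a quantifier inside an adjunct cannot raise into the matrix clause.
The ordering *every lexicographer* > *one soprano* is therefore underivable.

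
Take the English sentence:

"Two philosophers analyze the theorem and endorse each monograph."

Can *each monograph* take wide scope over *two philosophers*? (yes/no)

*each monograph* sits inside one conjunct of the coordinate structure (*endorse each monograph*).
Coordinate structures are islands for non-across-the-board movement, QR included.
So *each monograph* cannot raise to a position above *two philosophers*.

No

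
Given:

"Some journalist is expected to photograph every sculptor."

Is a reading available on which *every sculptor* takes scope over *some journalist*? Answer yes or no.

Infinitival complements of raising predicates do not block QR; *every sculptor* and *some journalist* are effectively clausemates.
Nothing blocks QR of the lower DP to a position above the higher one, so inverse scope is available.
The sentence is scopally ambiguous between *some journalist* > *every sculptor* and *every sculptor* > *some journalist*.

Yes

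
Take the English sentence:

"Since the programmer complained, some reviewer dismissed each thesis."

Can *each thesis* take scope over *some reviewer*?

Yes

The adjunct island is irrelevant here — *each thesis* and *some reviewer* are both in the matrix clause.
Ordinary QR to a clause-peripheral position gives the wide-scope LF for the lower DP.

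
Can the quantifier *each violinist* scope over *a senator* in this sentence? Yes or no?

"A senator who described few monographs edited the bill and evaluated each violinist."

*each violinist* occurs within one conjunct of the coordinate structure (*evaluated each violinist*).
Asymmetric QR out of one conjunct violates the Coordinate Structure Constraint.
*each violinist* > *a senator* would require crossing that boundary, which is illicit.
(Only the surface reading survives: one fixed senator with respect to all the relevant violinists.)

No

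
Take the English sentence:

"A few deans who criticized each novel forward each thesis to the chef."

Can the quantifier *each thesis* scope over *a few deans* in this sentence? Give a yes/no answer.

The relative clause *who criticized each novel* modifies *a few deans*, but *each thesis* is not inside that relative clause — it is an argument of the matrix verb.
Nothing blocks QR of the lower DP to a position above the higher one, so inverse scope is available.

Yes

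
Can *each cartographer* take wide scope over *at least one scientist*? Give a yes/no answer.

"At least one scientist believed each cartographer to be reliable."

The ECM infinitive is scope-transparent — *each cartographer* is free to raise above *at least one scientist*.
Clause-internal QR can adjoin the lower DP above the subject, yielding the inverse reading.
So *each cartographer* > *at least one scientist* is among the available readings.

Yes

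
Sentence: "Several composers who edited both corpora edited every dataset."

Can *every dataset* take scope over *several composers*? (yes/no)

The RC *who edited both corpora* is an island, but *every dataset* is not inside it — it is the matrix object, a clausemate of *several composers*.
No island intervenes, so both surface and inverse scope are derivable.
So *every dataset* > *several composers* is among the available readings.

Yes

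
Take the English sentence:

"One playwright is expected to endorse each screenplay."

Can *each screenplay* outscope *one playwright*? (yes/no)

Yes

*each screenplay* is the object of the infinitival complement of a raising predicate; raising infinitives are transparent for QR, so the two DPs are in effect clausemates.
No island intervenes, so both surface and inverse scope are derivable.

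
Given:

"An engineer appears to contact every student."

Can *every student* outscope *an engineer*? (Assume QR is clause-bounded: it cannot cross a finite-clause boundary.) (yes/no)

Yes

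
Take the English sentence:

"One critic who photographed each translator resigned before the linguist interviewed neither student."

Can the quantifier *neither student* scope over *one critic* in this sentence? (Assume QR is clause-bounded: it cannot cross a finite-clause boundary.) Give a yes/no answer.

No

The DP *neither student* is contained in the adjunct clause *before the linguist interviewed neither student*.
Scope out of an adjunct clause is unavailable: QR respects the adjunct-island constraint.
*neither student* > *one critic* would require crossing that boundary, which is illicit.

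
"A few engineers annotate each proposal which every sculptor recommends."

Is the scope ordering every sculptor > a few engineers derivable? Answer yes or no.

*every sculptor* is embedded in the relative clause *which every sculptor recommends* modifying *each proposal*.
Relative clauses are scope islands: a quantifier cannot QR out of a relative clause to take scope in the matrix clause.
There is no licit LF on which *every sculptor* c-commands *a few engineers*.

No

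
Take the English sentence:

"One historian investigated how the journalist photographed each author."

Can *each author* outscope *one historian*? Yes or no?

No

Structurally, *each author* is inside the embedded question *how the journalist photographed each author*.
The wh-island constraint blocks QR out of an embedded interrogative.
There is no licit LF on which *each author* c-commands *one historian*.
(Only the surface reading survives: one fixed historian with respect to all the relevant authors.)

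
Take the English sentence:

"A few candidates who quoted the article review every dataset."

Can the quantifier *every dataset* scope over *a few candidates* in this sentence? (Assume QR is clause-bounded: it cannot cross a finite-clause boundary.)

Yes

Although the sentence contains a relative clause (*who quoted the article*), *every dataset* is outside it, in the matrix VP.
No island intervenes, so both surface and inverse scope are derivable.
So *every dataset* > *a few candidates* is among the available readings.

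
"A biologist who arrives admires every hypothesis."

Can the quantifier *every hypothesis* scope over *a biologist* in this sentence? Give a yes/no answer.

*every hypothesis* sits in the matrix clause, not in the relative clause on *a biologist*.
Since no island is crossed, the inverse ordering is licensed alongside surface scope.

Yes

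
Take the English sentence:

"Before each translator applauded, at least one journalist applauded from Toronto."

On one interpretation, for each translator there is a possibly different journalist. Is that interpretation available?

No

The described interpretation is the *each translator* > *at least one journalist* scoping.
*each translator* sits inside the adjunct clause *before each translator applauded*.
Adjuncts are opaque for quantifier raising; a quantifier in an adjunct stays inside it.
*each translator* > *at least one journalist* would require crossing that boundary, which is illicit.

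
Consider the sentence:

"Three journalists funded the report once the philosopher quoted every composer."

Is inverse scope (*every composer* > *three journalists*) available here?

Structurally, *every composer* is inside the adjunct clause *once the philosopher quoted every composer*.
Adjunct clauses are scope islands: a quantifier inside an adjunct cannot raise into the matrix clause.
Hence only narrow scope for *every composer* (under *three journalists*) survives.

No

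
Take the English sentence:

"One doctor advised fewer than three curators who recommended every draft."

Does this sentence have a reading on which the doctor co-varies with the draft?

No

The paraphrase describes the scope ordering *every draft* > *one doctor*.
*every draft* occurs within the relative clause *who recommended every draft* modifying *fewer than three curators*.
The relative clause forms an island for QR, so the quantifier is confined to the head noun's restrictor.
There is no licit LF on which *every draft* c-commands *one doctor*.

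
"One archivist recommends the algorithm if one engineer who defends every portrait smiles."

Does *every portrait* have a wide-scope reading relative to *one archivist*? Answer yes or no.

Structurally, *every portrait* is inside the relative clause *who defends every portrait*, which is itself inside the adjunct *if one engineer who defends every portrait smiles*.
Even if one barrier were somehow void, the other would still block QR.
So *every portrait* cannot raise to a position above *one archivist*.

No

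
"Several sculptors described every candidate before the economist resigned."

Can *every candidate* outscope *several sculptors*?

The adjunct clause does not contain *every candidate*, which is the matrix object.
Ordinary QR to a clause-peripheral position gives the wide-scope LF for the lower DP.
Both orderings are possible: *several sculptors* > *every candidate* and *every candidate* > *several sculptors*.

Yes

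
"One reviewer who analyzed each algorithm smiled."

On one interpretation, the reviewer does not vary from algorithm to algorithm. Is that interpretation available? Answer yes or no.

Yes

This is the *one reviewer* > *each algorithm* reading.
Surface scope (*one reviewer* > *each algorithm*) is always derivable; islands only block QR, not in-situ interpretation.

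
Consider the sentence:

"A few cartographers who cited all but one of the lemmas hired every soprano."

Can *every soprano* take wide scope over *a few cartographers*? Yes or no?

Yes

The RC *who cited all but one of the lemmas* is an island, but *every soprano* is not inside it — it is the matrix object, a clausemate of *a few cartographers*.
Clause-internal QR can adjoin the lower DP above the subject, yielding the inverse reading.
So *every soprano* > *a few cartographers* is among the available readings.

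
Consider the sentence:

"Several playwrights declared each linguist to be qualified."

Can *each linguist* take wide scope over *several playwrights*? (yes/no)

Yes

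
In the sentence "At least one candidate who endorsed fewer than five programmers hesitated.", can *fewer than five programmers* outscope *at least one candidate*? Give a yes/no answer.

No

*fewer than five programmers* sits inside the relative clause *who endorsed fewer than five programmers*.
QR out of a relative clause is ruled out by the relative-clause island constraint.
There is no licit LF on which *fewer than five programmers* c-commands *at least one candidate*.
(Only the surface reading survives: one fixed candidate with respect to all the relevant programmers.)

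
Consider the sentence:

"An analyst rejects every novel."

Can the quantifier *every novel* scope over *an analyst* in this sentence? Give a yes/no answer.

Yes

*an analyst* and *every novel* are co-arguments of the matrix verb, with nothing but a clause-internal boundary between them.
Ordinary QR to a clause-peripheral position gives the wide-scope LF for the lower DP.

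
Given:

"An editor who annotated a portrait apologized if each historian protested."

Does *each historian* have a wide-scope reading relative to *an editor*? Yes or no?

No

*each historian* is embedded in the adjunct clause *if each historian protested*.
Adverbial clauses are not L-marked, so they are barriers for QR — the quantifier cannot escape the adjunct.
So *each historian* cannot raise to a position above *an editor*.
(Only the surface reading survives: one fixed editor with respect to all the relevant historians.)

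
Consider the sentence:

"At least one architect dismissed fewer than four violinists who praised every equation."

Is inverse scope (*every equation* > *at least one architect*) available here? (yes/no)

The DP *every equation* is contained in the relative clause *who praised every equation* modifying *fewer than four violinists*.
Relative clauses are scope islands: a quantifier cannot QR out of a relative clause to take scope in the matrix clause.
*every equation* is confined to the island and cannot take scope over *at least one architect*.

No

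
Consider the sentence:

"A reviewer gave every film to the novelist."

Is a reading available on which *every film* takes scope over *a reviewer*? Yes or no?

Both DPs are arguments of the same predicate; there is no clause or island boundary between them.
Since no island is crossed, the inverse ordering is licensed alongside surface scope.
Both orderings are possible: *a reviewer* > *every film* and *every film* > *a reviewer*.

Yes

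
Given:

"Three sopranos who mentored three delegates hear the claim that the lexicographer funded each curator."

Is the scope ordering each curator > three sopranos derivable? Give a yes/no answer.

No

The DP *each curator* is contained in the complex NP *the claim that the lexicographer funded each curator*.
A that-clause complement to a noun is an island; QR cannot cross the NP boundary.
*each curator* is confined to the island and cannot take scope over *three sopranos*.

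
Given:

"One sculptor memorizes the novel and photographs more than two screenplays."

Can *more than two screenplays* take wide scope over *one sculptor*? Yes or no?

*more than two screenplays* is embedded in one conjunct of the coordinate structure (*photographs more than two screenplays*).
Coordinate structures are islands for non-across-the-board movement, QR included.
So *more than two screenplays* cannot raise to a position above *one sculptor*.

No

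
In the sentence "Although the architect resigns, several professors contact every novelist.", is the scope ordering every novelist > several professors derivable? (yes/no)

The adjunct clause does not contain *every novelist*, which is the matrix object.
Ordinary QR to a clause-peripheral position gives the wide-scope LF for the lower DP.
The sentence is scopally ambiguous between *several professors* > *every novelist* and *every novelist* > *several professors*.

Yes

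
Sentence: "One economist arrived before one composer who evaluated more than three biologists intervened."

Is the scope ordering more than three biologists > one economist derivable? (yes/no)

No

*more than three biologists* is embedded in the relative clause *who evaluated more than three biologists*, which is itself inside the adjunct *before one composer who evaluated more than three biologists intervened*.
Two island boundaries intervene — the relative clause and the adjunct. Either alone would block QR.
So the wide-scope reading for *more than three biologists* is blocked.
(Only the surface reading survives: one fixed economist with respect to all the relevant biologists.)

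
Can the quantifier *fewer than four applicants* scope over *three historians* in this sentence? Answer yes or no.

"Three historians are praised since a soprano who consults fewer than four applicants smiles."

No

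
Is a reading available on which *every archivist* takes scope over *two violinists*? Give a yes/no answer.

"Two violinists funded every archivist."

*every archivist* is the matrix object and *two violinists* the matrix subject; the two are clausemates.
With no island boundary between them, the object can take inverse scope over the subject via ordinary QR within the clause.
So *every archivist* > *two violinists* is among the available readings.

Yes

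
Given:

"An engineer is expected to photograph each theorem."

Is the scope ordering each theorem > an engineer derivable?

Raising constructions are monoclausal for scope purposes; *each theorem* is not separated from *an engineer* by any island.
Ordinary QR to a clause-peripheral position gives the wide-scope LF for the lower DP.

Yes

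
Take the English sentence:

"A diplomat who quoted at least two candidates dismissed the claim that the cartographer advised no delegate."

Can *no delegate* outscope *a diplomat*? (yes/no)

Structurally, *no delegate* is inside the complex NP *the claim that the cartographer advised no delegate*.
Since the clause is the complement of a nominal head, the CNPC blocks scope extraction.
So *no delegate* cannot raise to a position above *a diplomat*.
(Only the surface reading survives: one fixed diplomat with respect to all the relevant delegates.)

No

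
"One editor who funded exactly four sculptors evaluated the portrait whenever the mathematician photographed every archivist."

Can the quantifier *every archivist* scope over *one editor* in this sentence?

No

The DP *every archivist* is contained in the adjunct clause *whenever the mathematician photographed every archivist*.
Adjuncts are opaque for quantifier raising; a quantifier in an adjunct stays inside it.
*every archivist* is confined to the island and cannot take scope over *one editor*.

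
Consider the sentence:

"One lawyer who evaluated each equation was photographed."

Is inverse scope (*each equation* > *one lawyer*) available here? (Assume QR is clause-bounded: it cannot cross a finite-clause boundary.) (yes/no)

No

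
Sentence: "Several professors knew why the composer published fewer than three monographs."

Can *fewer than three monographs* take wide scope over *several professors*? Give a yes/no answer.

Structurally, *fewer than three monographs* is inside the embedded question *why the composer published fewer than three monographs*.
Embedded wh-clauses are opaque for QR, so the quantifier stays inside the question.
So *fewer than three monographs* cannot raise to a position above *several professors*.

No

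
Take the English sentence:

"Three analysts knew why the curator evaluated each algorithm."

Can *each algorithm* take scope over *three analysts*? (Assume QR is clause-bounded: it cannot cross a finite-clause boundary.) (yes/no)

No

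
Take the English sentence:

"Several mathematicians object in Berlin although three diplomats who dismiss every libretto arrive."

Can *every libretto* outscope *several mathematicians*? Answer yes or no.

*every libretto* occurs within the relative clause *who dismiss every libretto*, which is itself inside the adjunct *although three diplomats who dismiss every libretto arrive*.
Even if one barrier were somehow void, the other would still block QR.
Hence only narrow scope for *every libretto* (under *several mathematicians*) survives.

No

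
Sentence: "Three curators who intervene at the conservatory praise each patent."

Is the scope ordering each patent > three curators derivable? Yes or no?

Yes

*each patent* sits in the matrix clause, not in the relative clause on *three curators*.
Ordinary QR to a clause-peripheral position gives the wide-scope LF for the lower DP.
So *each patent* > *three curators* is among the available readings.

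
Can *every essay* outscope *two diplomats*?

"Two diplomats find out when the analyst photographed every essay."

No

The target quantifier *every essay* is part of the embedded question *when the analyst photographed every essay*.
Embedded questions are wh-islands: a quantifier inside an indirect question cannot QR into the matrix clause.
The inverse ordering *every essay* > *two diplomats* is therefore underivable.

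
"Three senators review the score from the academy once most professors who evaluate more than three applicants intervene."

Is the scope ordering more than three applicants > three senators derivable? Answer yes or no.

No

The target quantifier *more than three applicants* is part of the relative clause *who evaluate more than three applicants*, which is itself inside the adjunct *once most professors who evaluate more than three applicants intervene*.
Nested islands: the RC island is itself inside an adjunct island, so wide scope is doubly excluded.
*more than three applicants* > *three senators* would require crossing that boundary, which is illicit.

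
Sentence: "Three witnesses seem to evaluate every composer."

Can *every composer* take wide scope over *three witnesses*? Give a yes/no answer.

*every composer* is the object of the infinitival complement of a raising predicate; raising infinitives are transparent for QR, so the two DPs are in effect clausemates.
Nothing blocks QR of the lower DP to a position above the higher one, so inverse scope is available.

Yes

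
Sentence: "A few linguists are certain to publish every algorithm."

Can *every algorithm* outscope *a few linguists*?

Yes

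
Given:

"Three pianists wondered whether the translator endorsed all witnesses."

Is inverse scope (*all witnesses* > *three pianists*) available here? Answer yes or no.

Structurally, *all witnesses* is inside the embedded question *whether the translator endorsed all witnesses*.
Embedded questions are wh-islands: a quantifier inside an indirect question cannot QR into the matrix clause.
The inverse ordering *all witnesses* > *three pianists* is therefore underivable.

No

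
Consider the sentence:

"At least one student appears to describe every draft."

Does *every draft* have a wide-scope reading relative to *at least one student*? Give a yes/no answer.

*every draft* is the object of the infinitival complement of a raising predicate; raising infinitives are transparent for QR, so the two DPs are in effect clausemates.
Clause-internal QR can adjoin the lower DP above the subject, yielding the inverse reading.

Yes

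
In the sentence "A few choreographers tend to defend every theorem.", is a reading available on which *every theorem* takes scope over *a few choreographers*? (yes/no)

Yes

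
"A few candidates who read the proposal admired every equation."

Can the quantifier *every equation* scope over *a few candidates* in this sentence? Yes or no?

Yes

The RC *who read the proposal* is an island, but *every equation* is not inside it — it is the matrix object, a clausemate of *a few candidates*.
Ordinary QR to a clause-peripheral position gives the wide-scope LF for the lower DP.
The sentence is scopally ambiguous between *a few candidates* > *every equation* and *every equation* > *a few candidates*.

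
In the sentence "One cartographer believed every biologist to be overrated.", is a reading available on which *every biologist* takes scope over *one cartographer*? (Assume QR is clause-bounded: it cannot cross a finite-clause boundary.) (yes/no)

*every biologist* is an ECM subject; ECM complements are not islands, and the embedded quantifier may take matrix scope.
With no island boundary between them, the object can take inverse scope over the subject via ordinary QR within the clause.
Both orderings are possible: *one cartographer* > *every biologist* and *every biologist* > *one cartographer*.

Yes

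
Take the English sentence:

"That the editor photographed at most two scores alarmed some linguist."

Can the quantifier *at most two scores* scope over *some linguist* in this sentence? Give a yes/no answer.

Structurally, *at most two scores* is inside the sentential subject *that the editor photographed at most two scores*.
Clausal subjects are scope islands; QR from inside the subject into the matrix is barred.
So the wide-scope reading for *at most two scores* is blocked.

No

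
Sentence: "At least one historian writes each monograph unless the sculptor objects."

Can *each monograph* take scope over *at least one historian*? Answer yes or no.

Neither queried DP is inside the adjunct, so the adjunct-island constraint does not apply.
Since no island is crossed, the inverse ordering is licensed alongside surface scope.
So *each monograph* > *at least one historian* is among the available readings.

Yes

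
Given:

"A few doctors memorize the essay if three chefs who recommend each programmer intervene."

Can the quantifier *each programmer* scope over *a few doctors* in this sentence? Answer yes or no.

Structurally, *each programmer* is inside the relative clause *who recommend each programmer*, which is itself inside the adjunct *if three chefs who recommend each programmer intervene*.
Even if one barrier were somehow void, the other would still block QR.
The inverse ordering *each programmer* > *a few doctors* is therefore underivable.

No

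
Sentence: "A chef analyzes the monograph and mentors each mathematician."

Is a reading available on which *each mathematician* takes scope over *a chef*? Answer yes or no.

*each mathematician* is embedded in one conjunct of the coordinate structure (*mentors each mathematician*).
Asymmetric QR out of one conjunct violates the Coordinate Structure Constraint.
So *each mathematician* cannot raise high enough to outscope *a chef*; only the surface ordering *a chef* > *each mathematician* is available.
(Only the surface reading survives: one fixed chef with respect to all the relevant mathematicians.)

No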